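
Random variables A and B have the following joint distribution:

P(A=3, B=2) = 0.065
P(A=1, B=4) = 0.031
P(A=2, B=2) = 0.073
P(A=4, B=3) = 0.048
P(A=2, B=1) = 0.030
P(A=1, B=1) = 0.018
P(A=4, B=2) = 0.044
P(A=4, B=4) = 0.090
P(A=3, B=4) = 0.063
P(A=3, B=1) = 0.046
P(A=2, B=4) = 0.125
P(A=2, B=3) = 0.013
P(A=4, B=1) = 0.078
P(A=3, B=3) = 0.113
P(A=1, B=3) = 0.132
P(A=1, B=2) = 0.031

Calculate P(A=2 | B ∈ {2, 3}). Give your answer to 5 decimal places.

0.16570

P(B=2) = 0.031 + 0.073 + 0.065 + 0.044 = 0.213.
P(B=3) = 0.132 + 0.013 + 0.113 + 0.048 = 0.306.
P(B ∈ {2, 3}) = 0.213 + 0.306 = 0.519; P(A=2, B ∈ {2, 3}) = 0.073 + 0.013 = 0.086.
P(A=2 | B ∈ {2, 3}) = 0.086/0.519 = 0.16570.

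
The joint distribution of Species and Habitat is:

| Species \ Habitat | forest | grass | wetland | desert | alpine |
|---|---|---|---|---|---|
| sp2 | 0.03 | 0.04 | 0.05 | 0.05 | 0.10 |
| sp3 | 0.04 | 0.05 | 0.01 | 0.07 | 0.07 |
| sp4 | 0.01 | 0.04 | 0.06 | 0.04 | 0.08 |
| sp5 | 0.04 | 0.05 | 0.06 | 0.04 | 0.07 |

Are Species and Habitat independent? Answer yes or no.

P(Species=sp3) = 0.24 and P(Habitat=wetland) = 0.18, so their product is 0.0432, but P(Species=sp3, Habitat=wetland) = 0.01. Since these differ, Species and Habitat are not independent.

no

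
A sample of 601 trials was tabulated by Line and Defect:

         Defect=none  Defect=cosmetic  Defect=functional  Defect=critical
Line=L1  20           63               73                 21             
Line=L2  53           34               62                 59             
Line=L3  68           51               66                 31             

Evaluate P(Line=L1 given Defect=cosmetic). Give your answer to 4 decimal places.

0.4257

Total with Defect=cosmetic: 63 + 34 + 51 = 148.
P(Line=L1 | Defect=cosmetic) = 63/148 = 0.4257.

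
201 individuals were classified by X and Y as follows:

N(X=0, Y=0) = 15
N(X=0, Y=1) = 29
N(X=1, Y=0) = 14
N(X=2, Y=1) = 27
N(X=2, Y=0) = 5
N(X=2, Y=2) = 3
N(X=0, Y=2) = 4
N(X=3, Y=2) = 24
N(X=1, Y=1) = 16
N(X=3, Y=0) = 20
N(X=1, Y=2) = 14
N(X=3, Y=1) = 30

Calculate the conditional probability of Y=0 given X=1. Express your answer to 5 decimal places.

0.31818

Total with X=1: 14 + 16 + 14 = 44.
P(Y=0 | X=1) = 14/44 = 0.31818.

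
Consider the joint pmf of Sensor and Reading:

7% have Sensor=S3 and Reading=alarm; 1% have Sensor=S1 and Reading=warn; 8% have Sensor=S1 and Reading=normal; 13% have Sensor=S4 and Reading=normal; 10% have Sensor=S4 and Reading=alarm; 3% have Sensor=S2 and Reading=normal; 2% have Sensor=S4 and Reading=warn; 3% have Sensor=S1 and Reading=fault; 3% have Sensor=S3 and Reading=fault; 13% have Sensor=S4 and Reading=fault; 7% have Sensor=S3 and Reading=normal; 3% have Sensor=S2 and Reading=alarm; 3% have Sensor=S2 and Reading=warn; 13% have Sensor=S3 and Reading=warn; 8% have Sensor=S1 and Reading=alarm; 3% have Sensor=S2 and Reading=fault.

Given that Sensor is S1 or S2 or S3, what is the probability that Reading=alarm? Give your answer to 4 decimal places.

P(Sensor=S1) = 0.08 + 0.01 + 0.08 + 0.03 = 0.20.
P(Sensor=S2) = 0.03 + 0.03 + 0.03 + 0.03 = 0.12.
P(Sensor=S3) = 0.07 + 0.13 + 0.07 + 0.03 = 0.30.
P(Sensor ∈ {S1, S2, S3}) = 0.20 + 0.12 + 0.30 = 0.62; P(Reading=alarm, Sensor ∈ {S1, S2, S3}) = 0.08 + 0.03 + 0.07 = 0.18.
P(Reading=alarm | Sensor ∈ {S1, S2, S3}) = 0.18/0.62 = 0.2903.

0.2903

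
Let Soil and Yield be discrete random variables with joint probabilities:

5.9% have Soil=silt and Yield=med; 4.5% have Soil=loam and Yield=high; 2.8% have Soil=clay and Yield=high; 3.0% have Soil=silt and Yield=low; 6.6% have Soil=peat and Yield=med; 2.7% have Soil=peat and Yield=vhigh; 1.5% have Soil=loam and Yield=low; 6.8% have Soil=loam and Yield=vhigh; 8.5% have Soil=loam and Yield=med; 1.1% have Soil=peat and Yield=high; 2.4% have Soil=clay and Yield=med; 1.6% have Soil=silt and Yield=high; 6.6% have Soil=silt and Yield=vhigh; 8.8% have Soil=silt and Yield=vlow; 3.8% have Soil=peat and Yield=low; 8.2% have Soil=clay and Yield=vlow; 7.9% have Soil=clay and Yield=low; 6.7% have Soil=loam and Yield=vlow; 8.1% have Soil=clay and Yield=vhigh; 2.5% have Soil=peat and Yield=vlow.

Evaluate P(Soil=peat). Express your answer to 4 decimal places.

P(Soil=peat) = 0.025 + 0.038 + 0.066 + 0.011 + 0.027 = 0.167.

0.1670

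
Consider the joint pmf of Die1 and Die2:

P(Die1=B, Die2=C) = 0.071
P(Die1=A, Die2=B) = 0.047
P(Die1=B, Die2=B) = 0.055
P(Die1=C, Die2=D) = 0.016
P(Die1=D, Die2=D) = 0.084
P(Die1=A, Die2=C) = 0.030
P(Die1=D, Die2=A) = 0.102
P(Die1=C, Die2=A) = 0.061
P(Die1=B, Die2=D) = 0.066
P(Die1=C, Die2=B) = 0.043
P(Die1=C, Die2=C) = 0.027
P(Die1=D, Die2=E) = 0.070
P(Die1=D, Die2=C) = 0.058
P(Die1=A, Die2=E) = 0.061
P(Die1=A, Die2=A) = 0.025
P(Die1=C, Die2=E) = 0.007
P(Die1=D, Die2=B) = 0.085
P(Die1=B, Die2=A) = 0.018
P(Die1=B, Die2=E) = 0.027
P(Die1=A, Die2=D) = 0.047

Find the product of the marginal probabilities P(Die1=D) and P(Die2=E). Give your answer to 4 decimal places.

0.0658

P(Die1=D) = 0.102 + 0.085 + 0.058 + 0.084 + 0.070 = 0.399.
P(Die2=E) = 0.061 + 0.027 + 0.007 + 0.070 = 0.165.
Product: 0.399 × 0.165 = 0.0658.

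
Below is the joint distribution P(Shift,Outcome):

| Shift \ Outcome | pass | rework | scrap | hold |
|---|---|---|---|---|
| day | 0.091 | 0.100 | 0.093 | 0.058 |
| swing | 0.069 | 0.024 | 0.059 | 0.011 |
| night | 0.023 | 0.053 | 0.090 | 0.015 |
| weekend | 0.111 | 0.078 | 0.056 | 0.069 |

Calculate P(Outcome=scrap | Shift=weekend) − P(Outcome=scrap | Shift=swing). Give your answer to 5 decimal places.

P(Shift=weekend) = 0.111 + 0.078 + 0.056 + 0.069 = 0.314; P(Outcome=scrap | Shift=weekend) = 0.056/0.314 = 0.178344.
P(Shift=swing) = 0.069 + 0.024 + 0.059 + 0.011 = 0.163; P(Outcome=scrap | Shift=swing) = 0.059/0.163 = 0.361963.
Difference = -0.18362.

-0.18362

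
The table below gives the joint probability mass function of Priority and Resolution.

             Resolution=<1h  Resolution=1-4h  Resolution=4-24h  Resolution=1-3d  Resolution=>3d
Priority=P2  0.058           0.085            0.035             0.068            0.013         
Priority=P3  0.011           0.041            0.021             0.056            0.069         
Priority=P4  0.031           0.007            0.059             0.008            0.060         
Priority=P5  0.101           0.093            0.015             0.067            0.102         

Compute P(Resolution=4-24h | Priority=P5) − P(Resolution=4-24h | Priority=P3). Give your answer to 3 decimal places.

-0.066

P(Priority=P5) = 0.101 + 0.093 + 0.015 + 0.067 + 0.102 = 0.378; P(Resolution=4-24h | Priority=P5) = 0.015/0.378 = 0.0397.
P(Priority=P3) = 0.011 + 0.041 + 0.021 + 0.056 + 0.069 = 0.198; P(Resolution=4-24h | Priority=P3) = 0.021/0.198 = 0.1061.
Difference = -0.066.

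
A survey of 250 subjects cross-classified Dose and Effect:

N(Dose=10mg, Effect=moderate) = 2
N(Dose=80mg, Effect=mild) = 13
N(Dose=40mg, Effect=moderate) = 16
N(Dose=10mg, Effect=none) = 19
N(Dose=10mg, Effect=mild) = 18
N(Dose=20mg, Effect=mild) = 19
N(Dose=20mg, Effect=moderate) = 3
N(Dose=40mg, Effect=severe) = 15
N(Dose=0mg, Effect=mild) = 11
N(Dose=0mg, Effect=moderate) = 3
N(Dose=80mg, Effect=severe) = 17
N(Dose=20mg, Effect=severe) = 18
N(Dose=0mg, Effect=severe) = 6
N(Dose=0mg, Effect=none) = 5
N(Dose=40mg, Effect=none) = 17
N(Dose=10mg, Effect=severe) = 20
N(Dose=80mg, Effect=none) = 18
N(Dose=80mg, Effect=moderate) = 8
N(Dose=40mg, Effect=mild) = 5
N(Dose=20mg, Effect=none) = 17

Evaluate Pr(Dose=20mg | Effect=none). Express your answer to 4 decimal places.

Total with Effect=none: 5 + 19 + 17 + 17 + 18 = 76.
P(Dose=20mg | Effect=none) = 17/76 = 0.2237.

0.2237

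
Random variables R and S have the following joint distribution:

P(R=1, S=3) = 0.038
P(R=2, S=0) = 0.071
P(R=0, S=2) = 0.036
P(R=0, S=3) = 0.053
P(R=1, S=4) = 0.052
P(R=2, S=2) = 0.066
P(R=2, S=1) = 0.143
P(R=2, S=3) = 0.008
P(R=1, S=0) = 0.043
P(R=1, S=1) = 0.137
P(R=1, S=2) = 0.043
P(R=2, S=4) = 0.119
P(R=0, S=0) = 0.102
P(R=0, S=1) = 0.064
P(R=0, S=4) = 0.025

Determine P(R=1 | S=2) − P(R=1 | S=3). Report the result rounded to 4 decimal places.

-0.0873

P(S=2) = 0.036 + 0.043 + 0.066 = 0.145; P(R=1 | S=2) = 0.043/0.145 = 0.29655.
P(S=3) = 0.053 + 0.038 + 0.008 = 0.099; P(R=1 | S=3) = 0.038/0.099 = 0.38384.
Difference = -0.0873.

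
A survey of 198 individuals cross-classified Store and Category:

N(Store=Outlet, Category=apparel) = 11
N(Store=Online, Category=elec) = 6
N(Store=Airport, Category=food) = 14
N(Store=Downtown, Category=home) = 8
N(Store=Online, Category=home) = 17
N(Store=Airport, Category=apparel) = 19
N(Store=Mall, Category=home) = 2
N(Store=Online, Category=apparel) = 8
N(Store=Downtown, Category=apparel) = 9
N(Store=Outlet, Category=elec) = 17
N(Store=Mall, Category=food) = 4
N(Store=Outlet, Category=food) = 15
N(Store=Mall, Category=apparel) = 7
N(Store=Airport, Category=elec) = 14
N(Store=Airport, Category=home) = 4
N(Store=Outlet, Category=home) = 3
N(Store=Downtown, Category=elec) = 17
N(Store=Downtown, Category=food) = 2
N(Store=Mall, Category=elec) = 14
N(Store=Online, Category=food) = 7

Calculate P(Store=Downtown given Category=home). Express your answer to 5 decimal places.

0.23529

Total with Category=home: 8 + 2 + 4 + 3 + 17 = 34.
P(Store=Downtown | Category=home) = 8/34 = 0.23529.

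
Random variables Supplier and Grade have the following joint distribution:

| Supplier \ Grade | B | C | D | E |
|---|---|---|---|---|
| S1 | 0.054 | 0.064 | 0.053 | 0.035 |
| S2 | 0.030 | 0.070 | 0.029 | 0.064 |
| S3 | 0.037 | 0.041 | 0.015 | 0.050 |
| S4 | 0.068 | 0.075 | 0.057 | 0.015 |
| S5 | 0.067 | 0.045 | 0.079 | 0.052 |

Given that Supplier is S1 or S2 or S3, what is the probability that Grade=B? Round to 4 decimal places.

0.2232

P(Supplier=S1) = 0.054 + 0.064 + 0.053 + 0.035 = 0.206.
P(Supplier=S2) = 0.030 + 0.070 + 0.029 + 0.064 = 0.193.
P(Supplier=S3) = 0.037 + 0.041 + 0.015 + 0.050 = 0.143.
P(Supplier ∈ {S1, S2, S3}) = 0.206 + 0.193 + 0.143 = 0.542; P(Grade=B, Supplier ∈ {S1, S2, S3}) = 0.054 + 0.030 + 0.037 = 0.121.
P(Grade=B | Supplier ∈ {S1, S2, S3}) = 0.121/0.542 = 0.2232.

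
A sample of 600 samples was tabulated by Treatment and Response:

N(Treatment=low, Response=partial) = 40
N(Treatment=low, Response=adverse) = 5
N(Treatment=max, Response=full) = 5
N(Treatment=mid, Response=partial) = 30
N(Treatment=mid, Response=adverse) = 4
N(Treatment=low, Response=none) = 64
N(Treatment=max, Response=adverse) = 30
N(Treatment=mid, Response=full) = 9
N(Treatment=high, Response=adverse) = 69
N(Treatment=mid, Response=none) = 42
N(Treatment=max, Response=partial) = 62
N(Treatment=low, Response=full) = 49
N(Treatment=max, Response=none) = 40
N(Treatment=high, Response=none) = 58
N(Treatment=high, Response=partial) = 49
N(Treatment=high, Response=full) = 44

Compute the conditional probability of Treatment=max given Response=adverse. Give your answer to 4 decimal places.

0.2778

Total with Response=adverse: 5 + 4 + 69 + 30 = 108.
P(Treatment=max | Response=adverse) = 30/108 = 0.2778.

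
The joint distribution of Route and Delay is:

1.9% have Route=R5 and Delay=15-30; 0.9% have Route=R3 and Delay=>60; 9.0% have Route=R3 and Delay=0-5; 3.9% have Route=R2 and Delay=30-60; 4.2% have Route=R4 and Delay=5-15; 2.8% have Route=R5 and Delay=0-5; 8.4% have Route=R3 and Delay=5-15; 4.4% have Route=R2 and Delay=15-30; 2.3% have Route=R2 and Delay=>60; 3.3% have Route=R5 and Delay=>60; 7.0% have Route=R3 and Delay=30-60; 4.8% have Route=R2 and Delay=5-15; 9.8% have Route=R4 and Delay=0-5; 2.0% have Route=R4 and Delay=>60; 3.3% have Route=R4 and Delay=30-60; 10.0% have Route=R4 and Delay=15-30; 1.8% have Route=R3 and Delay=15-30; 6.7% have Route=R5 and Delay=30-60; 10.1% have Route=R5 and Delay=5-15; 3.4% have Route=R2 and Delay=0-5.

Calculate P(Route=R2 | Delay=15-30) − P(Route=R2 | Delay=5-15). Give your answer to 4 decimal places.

0.0685

P(Delay=15-30) = 0.044 + 0.018 + 0.100 + 0.019 = 0.181; P(Route=R2 | Delay=15-30) = 0.044/0.181 = 0.24309.
P(Delay=5-15) = 0.048 + 0.084 + 0.042 + 0.101 = 0.275; P(Route=R2 | Delay=5-15) = 0.048/0.275 = 0.17455.
Difference = 0.0685.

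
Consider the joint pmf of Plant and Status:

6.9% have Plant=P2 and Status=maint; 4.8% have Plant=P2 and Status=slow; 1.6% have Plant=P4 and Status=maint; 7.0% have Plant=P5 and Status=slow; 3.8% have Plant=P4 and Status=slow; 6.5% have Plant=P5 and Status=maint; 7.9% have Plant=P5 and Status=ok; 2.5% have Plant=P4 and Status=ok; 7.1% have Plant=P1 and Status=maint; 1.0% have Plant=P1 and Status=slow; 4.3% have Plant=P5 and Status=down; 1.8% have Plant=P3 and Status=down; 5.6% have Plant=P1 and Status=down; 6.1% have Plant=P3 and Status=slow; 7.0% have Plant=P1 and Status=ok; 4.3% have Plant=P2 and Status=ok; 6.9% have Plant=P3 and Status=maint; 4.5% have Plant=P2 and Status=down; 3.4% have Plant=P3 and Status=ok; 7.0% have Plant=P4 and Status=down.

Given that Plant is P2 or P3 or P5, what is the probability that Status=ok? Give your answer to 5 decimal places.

0.24224

P(Plant=P2) = 0.043 + 0.048 + 0.045 + 0.069 = 0.205.
P(Plant=P3) = 0.034 + 0.061 + 0.018 + 0.069 = 0.182.
P(Plant=P5) = 0.079 + 0.070 + 0.043 + 0.065 = 0.257.
P(Plant ∈ {P2, P3, P5}) = 0.205 + 0.182 + 0.257 = 0.644; P(Status=ok, Plant ∈ {P2, P3, P5}) = 0.043 + 0.034 + 0.079 = 0.156.
P(Status=ok | Plant ∈ {P2, P3, P5}) = 0.156/0.644 = 0.24224.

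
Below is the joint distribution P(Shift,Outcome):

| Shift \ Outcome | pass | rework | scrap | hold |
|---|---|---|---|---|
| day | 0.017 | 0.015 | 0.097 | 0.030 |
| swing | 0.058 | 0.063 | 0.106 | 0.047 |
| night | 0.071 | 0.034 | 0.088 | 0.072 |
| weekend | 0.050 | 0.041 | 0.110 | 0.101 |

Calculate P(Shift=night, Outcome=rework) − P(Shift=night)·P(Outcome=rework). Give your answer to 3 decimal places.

-0.007

P(Shift=night) = 0.071 + 0.034 + 0.088 + 0.072 = 0.265.
P(Outcome=rework) = 0.015 + 0.063 + 0.034 + 0.041 = 0.153.
P(Shift=night, Outcome=rework) − P(Shift=night)P(Outcome=rework) = 0.034 − 0.265×0.153 = -0.007.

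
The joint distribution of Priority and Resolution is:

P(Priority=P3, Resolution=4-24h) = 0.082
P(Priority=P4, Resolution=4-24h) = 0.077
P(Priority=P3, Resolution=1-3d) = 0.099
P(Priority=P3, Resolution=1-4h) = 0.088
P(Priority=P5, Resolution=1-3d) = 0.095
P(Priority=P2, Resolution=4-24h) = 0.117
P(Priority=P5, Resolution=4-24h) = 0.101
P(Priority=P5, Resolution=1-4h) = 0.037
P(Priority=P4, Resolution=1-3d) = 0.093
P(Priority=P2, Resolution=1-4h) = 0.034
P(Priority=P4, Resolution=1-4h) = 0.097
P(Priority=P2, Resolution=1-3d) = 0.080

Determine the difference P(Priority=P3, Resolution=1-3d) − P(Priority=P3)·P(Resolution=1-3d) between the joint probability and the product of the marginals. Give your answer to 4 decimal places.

P(Priority=P3) = 0.088 + 0.082 + 0.099 = 0.269.
P(Resolution=1-3d) = 0.080 + 0.099 + 0.093 + 0.095 = 0.367.
P(Priority=P3, Resolution=1-3d) − P(Priority=P3)P(Resolution=1-3d) = 0.099 − 0.269×0.367 = 0.0003.

0.0003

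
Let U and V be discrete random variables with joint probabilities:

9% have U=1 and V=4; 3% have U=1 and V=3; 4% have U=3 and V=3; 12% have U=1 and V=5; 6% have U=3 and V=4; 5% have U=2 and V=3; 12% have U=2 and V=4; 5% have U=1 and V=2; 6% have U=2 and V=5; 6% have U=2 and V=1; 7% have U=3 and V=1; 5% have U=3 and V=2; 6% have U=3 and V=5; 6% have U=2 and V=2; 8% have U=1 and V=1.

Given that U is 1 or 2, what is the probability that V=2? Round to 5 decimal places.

0.15278

P(U=1) = 0.08 + 0.05 + 0.03 + 0.09 + 0.12 = 0.37.
P(U=2) = 0.06 + 0.06 + 0.05 + 0.12 + 0.06 = 0.35.
P(U ∈ {1, 2}) = 0.37 + 0.35 = 0.72; P(V=2, U ∈ {1, 2}) = 0.05 + 0.06 = 0.11.
P(V=2 | U ∈ {1, 2}) = 0.11/0.72 = 0.15278.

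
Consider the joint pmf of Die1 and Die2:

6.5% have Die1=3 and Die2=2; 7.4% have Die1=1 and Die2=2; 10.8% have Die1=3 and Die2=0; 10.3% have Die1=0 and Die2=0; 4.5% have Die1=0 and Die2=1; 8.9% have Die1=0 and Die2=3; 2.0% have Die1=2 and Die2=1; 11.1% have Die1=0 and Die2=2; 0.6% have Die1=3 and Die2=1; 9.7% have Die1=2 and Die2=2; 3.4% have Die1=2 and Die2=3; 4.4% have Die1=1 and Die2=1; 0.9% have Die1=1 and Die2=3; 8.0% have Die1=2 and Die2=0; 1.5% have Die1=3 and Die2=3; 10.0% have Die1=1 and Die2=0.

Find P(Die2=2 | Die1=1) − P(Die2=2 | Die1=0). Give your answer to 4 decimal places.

P(Die1=1) = 0.100 + 0.044 + 0.074 + 0.009 = 0.227; P(Die2=2 | Die1=1) = 0.074/0.227 = 0.32599.
P(Die1=0) = 0.103 + 0.045 + 0.111 + 0.089 = 0.348; P(Die2=2 | Die1=0) = 0.111/0.348 = 0.31897.
Difference = 0.0070.

0.0070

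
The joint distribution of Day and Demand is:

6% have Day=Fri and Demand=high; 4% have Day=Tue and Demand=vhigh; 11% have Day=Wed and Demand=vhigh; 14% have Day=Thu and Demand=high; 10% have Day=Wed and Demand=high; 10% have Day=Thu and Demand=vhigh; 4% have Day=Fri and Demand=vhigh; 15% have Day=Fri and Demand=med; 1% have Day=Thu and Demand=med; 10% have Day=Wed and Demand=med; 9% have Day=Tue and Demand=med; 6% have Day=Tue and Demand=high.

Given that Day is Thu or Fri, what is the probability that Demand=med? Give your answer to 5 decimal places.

0.32000

P(Day=Thu) = 0.01 + 0.14 + 0.10 = 0.25.
P(Day=Fri) = 0.15 + 0.06 + 0.04 = 0.25.
P(Day ∈ {Thu, Fri}) = 0.25 + 0.25 = 0.50; P(Demand=med, Day ∈ {Thu, Fri}) = 0.01 + 0.15 = 0.16.
P(Demand=med | Day ∈ {Thu, Fri}) = 0.16/0.50 = 0.32000.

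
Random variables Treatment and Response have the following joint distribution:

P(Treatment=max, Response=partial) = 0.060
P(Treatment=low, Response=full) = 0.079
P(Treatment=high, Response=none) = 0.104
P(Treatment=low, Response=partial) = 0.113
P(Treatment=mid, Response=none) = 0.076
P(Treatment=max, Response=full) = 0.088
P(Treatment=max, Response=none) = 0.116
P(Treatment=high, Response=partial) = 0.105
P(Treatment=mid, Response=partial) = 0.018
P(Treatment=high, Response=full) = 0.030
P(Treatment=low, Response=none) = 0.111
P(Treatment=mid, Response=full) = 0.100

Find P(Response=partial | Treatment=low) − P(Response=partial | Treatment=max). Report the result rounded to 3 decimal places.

0.146

P(Treatment=low) = 0.111 + 0.113 + 0.079 = 0.303; P(Response=partial | Treatment=low) = 0.113/0.303 = 0.3729.
P(Treatment=max) = 0.116 + 0.060 + 0.088 = 0.264; P(Response=partial | Treatment=max) = 0.060/0.264 = 0.2273.
Difference = 0.146.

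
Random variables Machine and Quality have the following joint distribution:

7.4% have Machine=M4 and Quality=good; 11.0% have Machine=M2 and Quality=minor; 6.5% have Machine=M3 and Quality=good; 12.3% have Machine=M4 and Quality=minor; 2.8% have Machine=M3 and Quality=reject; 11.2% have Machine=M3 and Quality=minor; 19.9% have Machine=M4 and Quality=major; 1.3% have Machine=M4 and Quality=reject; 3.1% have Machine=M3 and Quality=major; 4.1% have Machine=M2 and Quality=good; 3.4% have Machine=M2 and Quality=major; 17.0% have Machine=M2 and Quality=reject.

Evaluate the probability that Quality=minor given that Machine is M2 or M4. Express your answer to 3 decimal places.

0.305

P(Machine=M2) = 0.041 + 0.110 + 0.034 + 0.170 = 0.355.
P(Machine=M4) = 0.074 + 0.123 + 0.199 + 0.013 = 0.409.
P(Machine ∈ {M2, M4}) = 0.355 + 0.409 = 0.764; P(Quality=minor, Machine ∈ {M2, M4}) = 0.110 + 0.123 = 0.233.
P(Quality=minor | Machine ∈ {M2, M4}) = 0.233/0.764 = 0.305.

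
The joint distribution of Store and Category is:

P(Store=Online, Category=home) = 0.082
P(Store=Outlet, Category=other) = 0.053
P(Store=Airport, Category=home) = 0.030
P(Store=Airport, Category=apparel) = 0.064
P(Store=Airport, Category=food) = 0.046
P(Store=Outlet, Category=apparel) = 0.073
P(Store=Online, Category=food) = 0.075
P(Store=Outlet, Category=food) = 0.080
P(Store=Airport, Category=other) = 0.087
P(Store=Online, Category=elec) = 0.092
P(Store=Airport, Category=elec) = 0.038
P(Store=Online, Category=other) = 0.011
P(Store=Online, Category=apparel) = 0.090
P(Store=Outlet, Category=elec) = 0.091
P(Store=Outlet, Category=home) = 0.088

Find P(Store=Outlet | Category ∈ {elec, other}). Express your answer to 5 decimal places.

P(Category=elec) = 0.038 + 0.091 + 0.092 = 0.221.
P(Category=other) = 0.087 + 0.053 + 0.011 = 0.151.
P(Category ∈ {elec, other}) = 0.221 + 0.151 = 0.372; P(Store=Outlet, Category ∈ {elec, other}) = 0.091 + 0.053 = 0.144.
P(Store=Outlet | Category ∈ {elec, other}) = 0.144/0.372 = 0.38710.

0.38710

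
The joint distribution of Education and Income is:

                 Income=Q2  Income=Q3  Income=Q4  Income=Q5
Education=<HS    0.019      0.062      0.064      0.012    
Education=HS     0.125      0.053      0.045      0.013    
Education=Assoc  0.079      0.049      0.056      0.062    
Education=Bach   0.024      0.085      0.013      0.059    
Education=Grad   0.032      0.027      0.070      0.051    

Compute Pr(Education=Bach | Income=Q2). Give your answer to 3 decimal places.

0.086

P(Income=Q2) = 0.019 + 0.125 + 0.079 + 0.024 + 0.032 = 0.279.
P(Education=Bach | Income=Q2) = 0.024/0.279 = 0.086.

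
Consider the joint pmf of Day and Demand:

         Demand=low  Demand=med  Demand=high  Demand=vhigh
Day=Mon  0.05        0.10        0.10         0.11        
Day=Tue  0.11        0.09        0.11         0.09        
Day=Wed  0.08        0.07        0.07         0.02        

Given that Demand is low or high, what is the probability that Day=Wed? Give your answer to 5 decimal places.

0.28846

P(Demand=low) = 0.05 + 0.11 + 0.08 = 0.24.
P(Demand=high) = 0.10 + 0.11 + 0.07 = 0.28.
P(Demand ∈ {low, high}) = 0.24 + 0.28 = 0.52; P(Day=Wed, Demand ∈ {low, high}) = 0.08 + 0.07 = 0.15.
P(Day=Wed | Demand ∈ {low, high}) = 0.15/0.52 = 0.28846.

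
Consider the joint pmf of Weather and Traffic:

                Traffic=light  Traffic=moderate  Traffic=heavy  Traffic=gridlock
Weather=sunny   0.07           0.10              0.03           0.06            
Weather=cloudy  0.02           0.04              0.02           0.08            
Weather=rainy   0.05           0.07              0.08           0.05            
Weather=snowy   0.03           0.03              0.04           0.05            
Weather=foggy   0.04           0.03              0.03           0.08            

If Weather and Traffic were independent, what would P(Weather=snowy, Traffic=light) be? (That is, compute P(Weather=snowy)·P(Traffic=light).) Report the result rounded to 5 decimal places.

0.03150

P(Weather=snowy) = 0.03 + 0.03 + 0.04 + 0.05 = 0.15.
P(Traffic=light) = 0.07 + 0.02 + 0.05 + 0.03 + 0.04 = 0.21.
Product: 0.15 × 0.21 = 0.03150.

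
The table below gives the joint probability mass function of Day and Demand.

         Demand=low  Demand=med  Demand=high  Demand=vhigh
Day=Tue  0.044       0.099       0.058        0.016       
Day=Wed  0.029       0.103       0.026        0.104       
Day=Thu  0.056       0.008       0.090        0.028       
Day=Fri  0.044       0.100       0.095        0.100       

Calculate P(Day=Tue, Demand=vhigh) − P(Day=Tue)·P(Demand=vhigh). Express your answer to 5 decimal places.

-0.03782

P(Day=Tue) = 0.044 + 0.099 + 0.058 + 0.016 = 0.217.
P(Demand=vhigh) = 0.016 + 0.104 + 0.028 + 0.100 = 0.248.
P(Day=Tue, Demand=vhigh) − P(Day=Tue)P(Demand=vhigh) = 0.016 − 0.217×0.248 = -0.03782.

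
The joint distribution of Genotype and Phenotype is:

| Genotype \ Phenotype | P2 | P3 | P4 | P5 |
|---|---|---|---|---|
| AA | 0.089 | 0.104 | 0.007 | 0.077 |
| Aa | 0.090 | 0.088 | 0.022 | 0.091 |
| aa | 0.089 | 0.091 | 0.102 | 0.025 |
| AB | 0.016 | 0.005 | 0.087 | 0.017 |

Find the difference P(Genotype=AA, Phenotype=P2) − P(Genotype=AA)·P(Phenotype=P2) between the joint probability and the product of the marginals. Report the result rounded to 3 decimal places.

P(Genotype=AA) = 0.089 + 0.104 + 0.007 + 0.077 = 0.277.
P(Phenotype=P2) = 0.089 + 0.090 + 0.089 + 0.016 = 0.284.
P(Genotype=AA, Phenotype=P2) − P(Genotype=AA)P(Phenotype=P2) = 0.089 − 0.277×0.284 = 0.010.

0.010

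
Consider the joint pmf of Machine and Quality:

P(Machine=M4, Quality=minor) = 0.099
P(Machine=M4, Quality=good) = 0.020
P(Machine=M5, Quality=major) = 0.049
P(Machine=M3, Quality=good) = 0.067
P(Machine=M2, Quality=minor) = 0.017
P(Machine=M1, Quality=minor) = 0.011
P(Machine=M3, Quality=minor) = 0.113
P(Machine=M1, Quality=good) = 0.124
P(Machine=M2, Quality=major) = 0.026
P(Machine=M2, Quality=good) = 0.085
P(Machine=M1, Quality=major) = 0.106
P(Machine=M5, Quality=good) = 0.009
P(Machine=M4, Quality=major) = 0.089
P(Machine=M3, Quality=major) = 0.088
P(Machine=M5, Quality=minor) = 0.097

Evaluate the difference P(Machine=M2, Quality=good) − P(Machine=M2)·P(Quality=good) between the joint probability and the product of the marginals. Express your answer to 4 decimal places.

0.0460

P(Machine=M2) = 0.085 + 0.017 + 0.026 = 0.128.
P(Quality=good) = 0.124 + 0.085 + 0.067 + 0.020 + 0.009 = 0.305.
P(Machine=M2, Quality=good) − P(Machine=M2)P(Quality=good) = 0.085 − 0.128×0.305 = 0.0460.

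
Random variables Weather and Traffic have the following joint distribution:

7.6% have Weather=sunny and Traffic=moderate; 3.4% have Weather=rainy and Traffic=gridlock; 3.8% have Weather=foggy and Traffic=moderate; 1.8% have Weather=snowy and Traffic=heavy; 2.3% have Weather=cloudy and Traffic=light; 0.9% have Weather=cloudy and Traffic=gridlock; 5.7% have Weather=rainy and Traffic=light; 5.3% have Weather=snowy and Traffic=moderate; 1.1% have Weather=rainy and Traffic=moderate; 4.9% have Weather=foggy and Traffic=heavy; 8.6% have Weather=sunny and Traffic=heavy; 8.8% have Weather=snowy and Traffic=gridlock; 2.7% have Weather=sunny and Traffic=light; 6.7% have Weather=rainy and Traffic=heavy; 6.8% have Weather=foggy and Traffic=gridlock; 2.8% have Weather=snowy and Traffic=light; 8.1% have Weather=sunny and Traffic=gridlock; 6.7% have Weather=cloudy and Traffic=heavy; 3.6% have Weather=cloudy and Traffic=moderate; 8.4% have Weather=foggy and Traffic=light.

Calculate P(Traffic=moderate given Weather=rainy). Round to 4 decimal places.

0.0651

P(Weather=rainy) = 0.057 + 0.011 + 0.067 + 0.034 = 0.169.
P(Traffic=moderate | Weather=rainy) = 0.011/0.169 = 0.0651.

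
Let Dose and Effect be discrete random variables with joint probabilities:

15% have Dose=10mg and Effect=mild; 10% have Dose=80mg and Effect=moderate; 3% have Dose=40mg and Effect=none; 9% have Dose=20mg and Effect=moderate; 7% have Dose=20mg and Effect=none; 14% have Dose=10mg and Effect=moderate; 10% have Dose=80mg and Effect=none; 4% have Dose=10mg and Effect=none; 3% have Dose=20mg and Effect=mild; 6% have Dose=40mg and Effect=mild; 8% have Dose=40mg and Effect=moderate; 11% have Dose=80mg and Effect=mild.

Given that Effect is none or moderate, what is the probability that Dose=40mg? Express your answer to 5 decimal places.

0.16923

P(Effect=none) = 0.04 + 0.07 + 0.03 + 0.10 = 0.24.
P(Effect=moderate) = 0.14 + 0.09 + 0.08 + 0.10 = 0.41.
P(Effect ∈ {none, moderate}) = 0.24 + 0.41 = 0.65; P(Dose=40mg, Effect ∈ {none, moderate}) = 0.03 + 0.08 = 0.11.
P(Dose=40mg | Effect ∈ {none, moderate}) = 0.11/0.65 = 0.16923.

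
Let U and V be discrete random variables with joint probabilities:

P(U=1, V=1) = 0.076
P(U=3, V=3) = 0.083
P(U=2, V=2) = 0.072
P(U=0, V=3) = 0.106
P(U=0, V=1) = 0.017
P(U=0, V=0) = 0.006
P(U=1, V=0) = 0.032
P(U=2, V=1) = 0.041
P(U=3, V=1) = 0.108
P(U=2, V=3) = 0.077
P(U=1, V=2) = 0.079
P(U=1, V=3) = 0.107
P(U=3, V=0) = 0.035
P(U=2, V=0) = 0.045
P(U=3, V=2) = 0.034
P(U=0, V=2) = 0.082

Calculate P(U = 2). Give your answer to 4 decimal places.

0.2350

P(U=2) = 0.045 + 0.041 + 0.072 + 0.077 = 0.235.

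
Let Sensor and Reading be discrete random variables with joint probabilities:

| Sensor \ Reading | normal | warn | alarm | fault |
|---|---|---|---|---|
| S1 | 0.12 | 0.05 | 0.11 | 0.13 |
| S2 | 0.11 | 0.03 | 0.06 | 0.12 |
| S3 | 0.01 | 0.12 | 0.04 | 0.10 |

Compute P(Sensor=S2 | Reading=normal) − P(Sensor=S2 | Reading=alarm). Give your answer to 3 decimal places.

P(Reading=normal) = 0.12 + 0.11 + 0.01 = 0.24; P(Sensor=S2 | Reading=normal) = 0.11/0.24 = 0.4583.
P(Reading=alarm) = 0.11 + 0.06 + 0.04 = 0.21; P(Sensor=S2 | Reading=alarm) = 0.06/0.21 = 0.2857.
Difference = 0.173.

0.173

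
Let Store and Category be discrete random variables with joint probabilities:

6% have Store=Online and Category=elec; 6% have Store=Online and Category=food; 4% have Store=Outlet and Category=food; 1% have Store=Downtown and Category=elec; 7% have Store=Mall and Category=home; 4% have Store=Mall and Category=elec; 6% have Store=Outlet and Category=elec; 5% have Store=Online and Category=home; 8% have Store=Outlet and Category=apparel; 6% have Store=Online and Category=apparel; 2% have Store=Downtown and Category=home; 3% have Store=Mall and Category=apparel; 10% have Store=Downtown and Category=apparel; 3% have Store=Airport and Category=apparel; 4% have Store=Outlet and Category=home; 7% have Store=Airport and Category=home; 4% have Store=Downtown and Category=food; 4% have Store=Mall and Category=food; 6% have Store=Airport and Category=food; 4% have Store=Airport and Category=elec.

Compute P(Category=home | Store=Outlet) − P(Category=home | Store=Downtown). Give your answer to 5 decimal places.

0.06417

P(Store=Outlet) = 0.04 + 0.08 + 0.06 + 0.04 = 0.22; P(Category=home | Store=Outlet) = 0.04/0.22 = 0.181818.
P(Store=Downtown) = 0.04 + 0.10 + 0.01 + 0.02 = 0.17; P(Category=home | Store=Downtown) = 0.02/0.17 = 0.117647.
Difference = 0.06417.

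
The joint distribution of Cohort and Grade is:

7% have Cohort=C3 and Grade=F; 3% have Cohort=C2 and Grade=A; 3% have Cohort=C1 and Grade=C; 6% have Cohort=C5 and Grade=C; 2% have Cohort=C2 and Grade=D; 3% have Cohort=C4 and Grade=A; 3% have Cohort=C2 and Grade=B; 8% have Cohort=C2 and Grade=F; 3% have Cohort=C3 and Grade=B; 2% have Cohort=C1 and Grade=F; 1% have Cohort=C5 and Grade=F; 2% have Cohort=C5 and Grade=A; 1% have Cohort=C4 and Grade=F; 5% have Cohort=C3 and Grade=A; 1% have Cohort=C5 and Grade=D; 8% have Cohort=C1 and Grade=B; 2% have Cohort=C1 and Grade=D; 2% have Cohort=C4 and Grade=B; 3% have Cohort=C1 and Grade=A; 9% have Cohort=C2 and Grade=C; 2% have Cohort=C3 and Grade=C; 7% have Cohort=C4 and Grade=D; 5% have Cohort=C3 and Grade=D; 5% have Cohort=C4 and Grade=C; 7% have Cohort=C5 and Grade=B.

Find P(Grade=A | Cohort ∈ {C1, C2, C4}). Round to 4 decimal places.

P(Cohort=C1) = 0.03 + 0.08 + 0.03 + 0.02 + 0.02 = 0.18.
P(Cohort=C2) = 0.03 + 0.03 + 0.09 + 0.02 + 0.08 = 0.25.
P(Cohort=C4) = 0.03 + 0.02 + 0.05 + 0.07 + 0.01 = 0.18.
P(Cohort ∈ {C1, C2, C4}) = 0.18 + 0.25 + 0.18 = 0.61; P(Grade=A, Cohort ∈ {C1, C2, C4}) = 0.03 + 0.03 + 0.03 = 0.09.
P(Grade=A | Cohort ∈ {C1, C2, C4}) = 0.09/0.61 = 0.1475.

0.1475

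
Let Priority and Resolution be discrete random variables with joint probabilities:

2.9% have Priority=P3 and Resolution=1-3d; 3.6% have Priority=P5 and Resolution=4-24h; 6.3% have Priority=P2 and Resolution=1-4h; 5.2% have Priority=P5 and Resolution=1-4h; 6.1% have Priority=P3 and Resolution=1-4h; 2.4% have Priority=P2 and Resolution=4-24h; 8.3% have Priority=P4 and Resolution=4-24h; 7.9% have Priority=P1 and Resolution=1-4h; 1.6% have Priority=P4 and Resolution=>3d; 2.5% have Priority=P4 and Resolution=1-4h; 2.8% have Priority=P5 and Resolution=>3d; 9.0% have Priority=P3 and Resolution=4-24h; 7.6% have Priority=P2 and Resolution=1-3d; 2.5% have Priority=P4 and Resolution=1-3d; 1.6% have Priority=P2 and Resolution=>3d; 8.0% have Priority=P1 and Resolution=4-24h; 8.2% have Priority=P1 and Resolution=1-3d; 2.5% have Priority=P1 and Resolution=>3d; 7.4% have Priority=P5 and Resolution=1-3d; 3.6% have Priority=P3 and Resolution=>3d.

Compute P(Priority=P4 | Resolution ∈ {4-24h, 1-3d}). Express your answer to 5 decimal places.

0.18030

P(Resolution=4-24h) = 0.080 + 0.024 + 0.090 + 0.083 + 0.036 = 0.313.
P(Resolution=1-3d) = 0.082 + 0.076 + 0.029 + 0.025 + 0.074 = 0.286.
P(Resolution ∈ {4-24h, 1-3d}) = 0.313 + 0.286 = 0.599; P(Priority=P4, Resolution ∈ {4-24h, 1-3d}) = 0.083 + 0.025 = 0.108.
P(Priority=P4 | Resolution ∈ {4-24h, 1-3d}) = 0.108/0.599 = 0.18030.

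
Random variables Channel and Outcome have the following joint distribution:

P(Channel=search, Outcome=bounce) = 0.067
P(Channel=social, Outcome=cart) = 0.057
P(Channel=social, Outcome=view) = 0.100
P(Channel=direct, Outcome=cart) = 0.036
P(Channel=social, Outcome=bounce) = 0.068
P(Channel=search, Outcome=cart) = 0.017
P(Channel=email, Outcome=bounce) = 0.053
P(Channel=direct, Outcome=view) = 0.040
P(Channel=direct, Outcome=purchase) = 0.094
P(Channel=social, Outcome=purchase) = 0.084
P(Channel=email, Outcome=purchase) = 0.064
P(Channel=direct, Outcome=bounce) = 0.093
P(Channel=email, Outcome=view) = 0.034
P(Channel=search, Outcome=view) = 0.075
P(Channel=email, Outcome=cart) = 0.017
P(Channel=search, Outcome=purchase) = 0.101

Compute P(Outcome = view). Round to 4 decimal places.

P(Outcome=view) = 0.034 + 0.075 + 0.100 + 0.040 = 0.249.

0.2490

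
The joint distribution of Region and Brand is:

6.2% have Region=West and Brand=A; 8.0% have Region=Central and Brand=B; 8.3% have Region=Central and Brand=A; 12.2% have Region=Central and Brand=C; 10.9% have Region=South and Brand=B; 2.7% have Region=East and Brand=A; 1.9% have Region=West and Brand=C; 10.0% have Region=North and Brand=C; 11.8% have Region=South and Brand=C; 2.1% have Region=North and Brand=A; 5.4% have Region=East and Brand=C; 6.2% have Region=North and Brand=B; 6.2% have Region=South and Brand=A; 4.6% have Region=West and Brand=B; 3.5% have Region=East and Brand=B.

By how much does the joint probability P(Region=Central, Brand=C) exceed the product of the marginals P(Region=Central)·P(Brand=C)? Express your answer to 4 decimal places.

0.0043

P(Region=Central) = 0.083 + 0.080 + 0.122 = 0.285.
P(Brand=C) = 0.100 + 0.118 + 0.054 + 0.019 + 0.122 = 0.413.
P(Region=Central, Brand=C) − P(Region=Central)P(Brand=C) = 0.122 − 0.285×0.413 = 0.0043.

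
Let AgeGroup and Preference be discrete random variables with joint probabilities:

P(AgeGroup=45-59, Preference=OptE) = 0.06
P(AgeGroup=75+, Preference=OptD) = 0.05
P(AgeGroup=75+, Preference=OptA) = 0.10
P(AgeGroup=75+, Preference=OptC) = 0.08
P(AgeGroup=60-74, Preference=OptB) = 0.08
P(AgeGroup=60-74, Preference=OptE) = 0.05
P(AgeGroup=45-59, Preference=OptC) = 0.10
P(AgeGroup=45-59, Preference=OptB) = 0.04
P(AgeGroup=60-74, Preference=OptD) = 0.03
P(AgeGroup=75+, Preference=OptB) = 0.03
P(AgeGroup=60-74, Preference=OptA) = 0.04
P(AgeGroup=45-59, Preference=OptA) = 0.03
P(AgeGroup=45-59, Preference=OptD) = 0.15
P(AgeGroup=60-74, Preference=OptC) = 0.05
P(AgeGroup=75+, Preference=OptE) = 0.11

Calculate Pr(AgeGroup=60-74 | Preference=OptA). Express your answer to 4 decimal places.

P(Preference=OptA) = 0.03 + 0.04 + 0.10 = 0.17.
P(AgeGroup=60-74 | Preference=OptA) = 0.04/0.17 = 0.2353.

0.2353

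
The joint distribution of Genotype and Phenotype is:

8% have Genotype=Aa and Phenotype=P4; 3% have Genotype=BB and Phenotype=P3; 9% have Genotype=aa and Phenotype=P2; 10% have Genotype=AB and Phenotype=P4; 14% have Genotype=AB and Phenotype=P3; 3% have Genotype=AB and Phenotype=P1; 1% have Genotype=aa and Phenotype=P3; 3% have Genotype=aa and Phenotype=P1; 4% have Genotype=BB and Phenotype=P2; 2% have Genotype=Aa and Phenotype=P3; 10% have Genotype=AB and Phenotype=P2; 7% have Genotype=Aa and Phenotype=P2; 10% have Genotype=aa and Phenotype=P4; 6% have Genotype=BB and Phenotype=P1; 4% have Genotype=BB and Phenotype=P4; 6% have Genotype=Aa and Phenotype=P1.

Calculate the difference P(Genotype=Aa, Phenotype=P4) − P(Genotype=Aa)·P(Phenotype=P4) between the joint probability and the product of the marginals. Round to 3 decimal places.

0.006

P(Genotype=Aa) = 0.06 + 0.07 + 0.02 + 0.08 = 0.23.
P(Phenotype=P4) = 0.08 + 0.10 + 0.10 + 0.04 = 0.32.
P(Genotype=Aa, Phenotype=P4) − P(Genotype=Aa)P(Phenotype=P4) = 0.08 − 0.23×0.32 = 0.006.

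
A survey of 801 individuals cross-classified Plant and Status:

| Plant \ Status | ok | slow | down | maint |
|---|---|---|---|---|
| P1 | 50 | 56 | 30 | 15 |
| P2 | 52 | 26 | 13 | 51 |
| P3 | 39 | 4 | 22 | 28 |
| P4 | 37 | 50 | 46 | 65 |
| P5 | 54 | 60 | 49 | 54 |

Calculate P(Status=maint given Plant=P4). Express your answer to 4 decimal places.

Total with Plant=P4: 37 + 50 + 46 + 65 = 198.
P(Status=maint | Plant=P4) = 65/198 = 0.3283.

0.3283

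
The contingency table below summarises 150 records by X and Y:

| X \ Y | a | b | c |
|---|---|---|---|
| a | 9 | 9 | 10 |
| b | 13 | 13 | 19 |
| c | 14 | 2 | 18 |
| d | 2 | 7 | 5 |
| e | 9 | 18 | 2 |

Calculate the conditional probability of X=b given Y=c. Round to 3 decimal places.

Total with Y=c: 10 + 19 + 18 + 5 + 2 = 54.
P(X=b | Y=c) = 19/54 = 0.352.

0.352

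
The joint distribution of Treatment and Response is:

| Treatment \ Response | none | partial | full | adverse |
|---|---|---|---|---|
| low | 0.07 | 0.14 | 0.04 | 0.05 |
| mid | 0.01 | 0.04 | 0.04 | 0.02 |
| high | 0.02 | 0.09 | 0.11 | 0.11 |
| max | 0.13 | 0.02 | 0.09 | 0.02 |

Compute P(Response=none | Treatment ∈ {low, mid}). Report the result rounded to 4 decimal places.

0.1951

P(Treatment=low) = 0.07 + 0.14 + 0.04 + 0.05 = 0.30.
P(Treatment=mid) = 0.01 + 0.04 + 0.04 + 0.02 = 0.11.
P(Treatment ∈ {low, mid}) = 0.30 + 0.11 = 0.41; P(Response=none, Treatment ∈ {low, mid}) = 0.07 + 0.01 = 0.08.
P(Response=none | Treatment ∈ {low, mid}) = 0.08/0.41 = 0.1951.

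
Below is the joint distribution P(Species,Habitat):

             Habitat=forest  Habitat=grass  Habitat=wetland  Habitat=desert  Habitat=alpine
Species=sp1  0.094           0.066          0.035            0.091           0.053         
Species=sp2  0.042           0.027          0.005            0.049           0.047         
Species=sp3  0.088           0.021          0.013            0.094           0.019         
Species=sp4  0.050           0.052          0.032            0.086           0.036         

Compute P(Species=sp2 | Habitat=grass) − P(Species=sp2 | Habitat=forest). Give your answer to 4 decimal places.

0.0094

P(Habitat=grass) = 0.066 + 0.027 + 0.021 + 0.052 = 0.166; P(Species=sp2 | Habitat=grass) = 0.027/0.166 = 0.16265.
P(Habitat=forest) = 0.094 + 0.042 + 0.088 + 0.050 = 0.274; P(Species=sp2 | Habitat=forest) = 0.042/0.274 = 0.15328.
Difference = 0.0094.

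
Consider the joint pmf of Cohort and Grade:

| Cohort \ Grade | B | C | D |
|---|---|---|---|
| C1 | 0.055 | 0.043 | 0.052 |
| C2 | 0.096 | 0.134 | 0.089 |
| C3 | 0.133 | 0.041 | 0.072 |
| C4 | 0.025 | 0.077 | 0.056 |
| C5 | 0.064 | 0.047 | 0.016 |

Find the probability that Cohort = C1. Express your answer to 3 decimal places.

P(Cohort=C1) = 0.055 + 0.043 + 0.052 = 0.150.

0.150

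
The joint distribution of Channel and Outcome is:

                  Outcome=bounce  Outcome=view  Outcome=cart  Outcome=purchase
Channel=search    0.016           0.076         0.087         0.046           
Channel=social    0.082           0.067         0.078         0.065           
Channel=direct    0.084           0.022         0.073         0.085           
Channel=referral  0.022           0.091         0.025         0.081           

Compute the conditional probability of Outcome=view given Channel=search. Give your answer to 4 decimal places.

P(Channel=search) = 0.016 + 0.076 + 0.087 + 0.046 = 0.225.
P(Outcome=view | Channel=search) = 0.076/0.225 = 0.3378.

0.3378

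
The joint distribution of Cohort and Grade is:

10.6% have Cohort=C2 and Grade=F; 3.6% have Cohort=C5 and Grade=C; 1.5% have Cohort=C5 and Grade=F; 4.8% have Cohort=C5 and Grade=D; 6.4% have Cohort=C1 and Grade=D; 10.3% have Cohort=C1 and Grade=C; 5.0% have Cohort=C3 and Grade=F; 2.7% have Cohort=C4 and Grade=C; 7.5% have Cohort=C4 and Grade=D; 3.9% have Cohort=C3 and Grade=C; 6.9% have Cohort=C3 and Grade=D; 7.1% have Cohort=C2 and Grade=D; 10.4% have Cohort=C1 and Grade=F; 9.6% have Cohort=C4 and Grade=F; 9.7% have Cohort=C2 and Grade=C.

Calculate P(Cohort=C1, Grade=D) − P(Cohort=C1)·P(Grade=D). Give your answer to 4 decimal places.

P(Cohort=C1) = 0.103 + 0.064 + 0.104 = 0.271.
P(Grade=D) = 0.064 + 0.071 + 0.069 + 0.075 + 0.048 = 0.327.
P(Cohort=C1, Grade=D) − P(Cohort=C1)P(Grade=D) = 0.064 − 0.271×0.327 = -0.0246.

-0.0246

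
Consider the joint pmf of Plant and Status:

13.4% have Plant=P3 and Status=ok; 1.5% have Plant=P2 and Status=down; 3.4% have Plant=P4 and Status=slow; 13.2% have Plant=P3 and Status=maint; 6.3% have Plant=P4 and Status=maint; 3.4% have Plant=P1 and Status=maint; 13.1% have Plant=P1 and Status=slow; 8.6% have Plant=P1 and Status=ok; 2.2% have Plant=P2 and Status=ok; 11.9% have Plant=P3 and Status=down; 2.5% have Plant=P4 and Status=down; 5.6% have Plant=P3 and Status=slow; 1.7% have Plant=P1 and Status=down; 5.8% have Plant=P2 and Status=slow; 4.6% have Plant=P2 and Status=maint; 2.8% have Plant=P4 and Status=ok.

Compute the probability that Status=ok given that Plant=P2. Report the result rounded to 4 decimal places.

0.1560

P(Plant=P2) = 0.022 + 0.058 + 0.015 + 0.046 = 0.141.
P(Status=ok | Plant=P2) = 0.022/0.141 = 0.1560.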